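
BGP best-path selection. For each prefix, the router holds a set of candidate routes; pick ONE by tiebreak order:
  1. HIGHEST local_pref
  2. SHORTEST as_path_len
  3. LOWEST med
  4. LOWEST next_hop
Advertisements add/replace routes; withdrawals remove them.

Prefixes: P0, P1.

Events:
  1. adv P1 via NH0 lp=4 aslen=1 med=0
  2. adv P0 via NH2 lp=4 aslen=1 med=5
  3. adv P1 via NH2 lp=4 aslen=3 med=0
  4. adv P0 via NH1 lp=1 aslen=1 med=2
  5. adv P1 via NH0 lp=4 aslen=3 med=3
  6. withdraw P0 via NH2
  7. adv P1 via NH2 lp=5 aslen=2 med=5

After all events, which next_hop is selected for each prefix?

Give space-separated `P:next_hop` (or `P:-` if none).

Op 1: best P0=- P1=NH0
Op 2: best P0=NH2 P1=NH0
Op 3: best P0=NH2 P1=NH0
Op 4: best P0=NH2 P1=NH0
Op 5: best P0=NH2 P1=NH2
Op 6: best P0=NH1 P1=NH2
Op 7: best P0=NH1 P1=NH2

Answer: P0:NH1 P1:NH2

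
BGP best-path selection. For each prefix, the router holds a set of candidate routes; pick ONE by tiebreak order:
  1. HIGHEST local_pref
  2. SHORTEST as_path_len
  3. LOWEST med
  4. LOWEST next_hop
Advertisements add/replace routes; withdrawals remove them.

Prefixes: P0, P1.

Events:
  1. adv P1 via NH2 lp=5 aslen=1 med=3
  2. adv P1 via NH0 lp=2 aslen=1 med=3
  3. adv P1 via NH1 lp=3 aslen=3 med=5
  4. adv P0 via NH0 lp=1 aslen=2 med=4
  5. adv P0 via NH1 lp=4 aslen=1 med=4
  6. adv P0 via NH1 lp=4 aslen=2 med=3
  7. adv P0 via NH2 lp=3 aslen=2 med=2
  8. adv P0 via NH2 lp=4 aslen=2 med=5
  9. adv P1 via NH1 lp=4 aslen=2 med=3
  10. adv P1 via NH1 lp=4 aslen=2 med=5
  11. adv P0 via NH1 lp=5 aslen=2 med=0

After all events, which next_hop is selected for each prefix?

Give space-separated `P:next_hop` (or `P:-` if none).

Op 1: best P0=- P1=NH2
Op 2: best P0=- P1=NH2
Op 3: best P0=- P1=NH2
Op 4: best P0=NH0 P1=NH2
Op 5: best P0=NH1 P1=NH2
Op 6: best P0=NH1 P1=NH2
Op 7: best P0=NH1 P1=NH2
Op 8: best P0=NH1 P1=NH2
Op 9: best P0=NH1 P1=NH2
Op 10: best P0=NH1 P1=NH2
Op 11: best P0=NH1 P1=NH2

Answer: P0:NH1 P1:NH2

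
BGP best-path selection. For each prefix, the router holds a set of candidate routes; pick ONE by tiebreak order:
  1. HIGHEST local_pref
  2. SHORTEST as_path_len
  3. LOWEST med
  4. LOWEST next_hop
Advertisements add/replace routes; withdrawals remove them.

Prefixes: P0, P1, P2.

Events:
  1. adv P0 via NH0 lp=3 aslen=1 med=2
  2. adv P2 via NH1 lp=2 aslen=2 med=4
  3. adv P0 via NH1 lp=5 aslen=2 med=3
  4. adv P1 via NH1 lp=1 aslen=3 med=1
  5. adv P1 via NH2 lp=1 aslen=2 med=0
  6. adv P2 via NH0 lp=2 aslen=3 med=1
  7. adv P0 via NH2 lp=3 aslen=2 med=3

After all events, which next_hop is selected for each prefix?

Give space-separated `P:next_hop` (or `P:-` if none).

Op 1: best P0=NH0 P1=- P2=-
Op 2: best P0=NH0 P1=- P2=NH1
Op 3: best P0=NH1 P1=- P2=NH1
Op 4: best P0=NH1 P1=NH1 P2=NH1
Op 5: best P0=NH1 P1=NH2 P2=NH1
Op 6: best P0=NH1 P1=NH2 P2=NH1
Op 7: best P0=NH1 P1=NH2 P2=NH1

Answer: P0:NH1 P1:NH2 P2:NH1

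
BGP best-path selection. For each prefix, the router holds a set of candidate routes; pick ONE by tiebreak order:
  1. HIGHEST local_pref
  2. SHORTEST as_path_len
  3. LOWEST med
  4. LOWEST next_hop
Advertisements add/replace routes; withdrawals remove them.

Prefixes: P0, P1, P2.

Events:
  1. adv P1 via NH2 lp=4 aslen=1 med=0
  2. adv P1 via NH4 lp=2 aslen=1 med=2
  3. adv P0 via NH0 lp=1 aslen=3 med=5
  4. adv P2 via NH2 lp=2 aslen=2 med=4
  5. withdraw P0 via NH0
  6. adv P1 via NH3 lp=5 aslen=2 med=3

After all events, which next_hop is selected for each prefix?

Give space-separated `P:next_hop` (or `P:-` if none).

Answer: P0:- P1:NH3 P2:NH2

Derivation:
Op 1: best P0=- P1=NH2 P2=-
Op 2: best P0=- P1=NH2 P2=-
Op 3: best P0=NH0 P1=NH2 P2=-
Op 4: best P0=NH0 P1=NH2 P2=NH2
Op 5: best P0=- P1=NH2 P2=NH2
Op 6: best P0=- P1=NH3 P2=NH2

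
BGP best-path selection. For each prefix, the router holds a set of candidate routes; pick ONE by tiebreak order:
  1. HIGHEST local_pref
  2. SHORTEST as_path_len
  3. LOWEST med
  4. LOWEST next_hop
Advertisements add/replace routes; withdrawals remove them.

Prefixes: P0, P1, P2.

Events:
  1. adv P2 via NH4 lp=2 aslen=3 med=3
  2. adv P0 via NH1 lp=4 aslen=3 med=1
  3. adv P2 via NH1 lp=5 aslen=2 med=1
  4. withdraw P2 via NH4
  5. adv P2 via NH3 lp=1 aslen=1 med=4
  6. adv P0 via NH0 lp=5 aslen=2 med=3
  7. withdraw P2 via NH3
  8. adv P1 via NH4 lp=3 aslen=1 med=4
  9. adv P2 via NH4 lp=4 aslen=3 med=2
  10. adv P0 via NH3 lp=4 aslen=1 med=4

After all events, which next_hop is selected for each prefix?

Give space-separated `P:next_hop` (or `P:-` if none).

Op 1: best P0=- P1=- P2=NH4
Op 2: best P0=NH1 P1=- P2=NH4
Op 3: best P0=NH1 P1=- P2=NH1
Op 4: best P0=NH1 P1=- P2=NH1
Op 5: best P0=NH1 P1=- P2=NH1
Op 6: best P0=NH0 P1=- P2=NH1
Op 7: best P0=NH0 P1=- P2=NH1
Op 8: best P0=NH0 P1=NH4 P2=NH1
Op 9: best P0=NH0 P1=NH4 P2=NH1
Op 10: best P0=NH0 P1=NH4 P2=NH1

Answer: P0:NH0 P1:NH4 P2:NH1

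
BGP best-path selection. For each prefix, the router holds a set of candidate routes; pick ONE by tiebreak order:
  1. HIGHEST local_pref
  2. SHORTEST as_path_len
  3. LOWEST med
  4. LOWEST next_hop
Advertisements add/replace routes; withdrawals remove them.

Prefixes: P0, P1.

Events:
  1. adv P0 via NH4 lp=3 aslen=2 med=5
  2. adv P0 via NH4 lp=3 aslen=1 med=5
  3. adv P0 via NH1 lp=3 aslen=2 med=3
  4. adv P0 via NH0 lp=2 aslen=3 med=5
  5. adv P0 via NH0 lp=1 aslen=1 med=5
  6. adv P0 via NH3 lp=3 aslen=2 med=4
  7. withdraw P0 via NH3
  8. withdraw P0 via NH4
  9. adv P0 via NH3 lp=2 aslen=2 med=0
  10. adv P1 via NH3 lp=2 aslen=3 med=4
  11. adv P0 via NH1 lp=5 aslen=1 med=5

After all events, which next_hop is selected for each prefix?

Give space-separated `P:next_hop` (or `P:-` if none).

Op 1: best P0=NH4 P1=-
Op 2: best P0=NH4 P1=-
Op 3: best P0=NH4 P1=-
Op 4: best P0=NH4 P1=-
Op 5: best P0=NH4 P1=-
Op 6: best P0=NH4 P1=-
Op 7: best P0=NH4 P1=-
Op 8: best P0=NH1 P1=-
Op 9: best P0=NH1 P1=-
Op 10: best P0=NH1 P1=NH3
Op 11: best P0=NH1 P1=NH3

Answer: P0:NH1 P1:NH3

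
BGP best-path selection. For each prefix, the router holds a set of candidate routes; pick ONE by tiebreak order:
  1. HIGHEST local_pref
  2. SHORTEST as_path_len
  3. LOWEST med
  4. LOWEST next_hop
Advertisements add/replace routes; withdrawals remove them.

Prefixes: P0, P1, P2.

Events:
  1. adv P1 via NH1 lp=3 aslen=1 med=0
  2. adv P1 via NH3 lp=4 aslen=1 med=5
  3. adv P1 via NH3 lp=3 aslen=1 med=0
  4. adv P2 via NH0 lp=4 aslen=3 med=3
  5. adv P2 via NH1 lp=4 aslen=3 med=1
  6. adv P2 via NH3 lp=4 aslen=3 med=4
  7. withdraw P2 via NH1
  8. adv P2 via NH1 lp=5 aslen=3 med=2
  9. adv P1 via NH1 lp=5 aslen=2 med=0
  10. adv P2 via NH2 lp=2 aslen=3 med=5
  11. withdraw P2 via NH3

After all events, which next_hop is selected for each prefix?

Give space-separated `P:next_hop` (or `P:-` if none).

Op 1: best P0=- P1=NH1 P2=-
Op 2: best P0=- P1=NH3 P2=-
Op 3: best P0=- P1=NH1 P2=-
Op 4: best P0=- P1=NH1 P2=NH0
Op 5: best P0=- P1=NH1 P2=NH1
Op 6: best P0=- P1=NH1 P2=NH1
Op 7: best P0=- P1=NH1 P2=NH0
Op 8: best P0=- P1=NH1 P2=NH1
Op 9: best P0=- P1=NH1 P2=NH1
Op 10: best P0=- P1=NH1 P2=NH1
Op 11: best P0=- P1=NH1 P2=NH1

Answer: P0:- P1:NH1 P2:NH1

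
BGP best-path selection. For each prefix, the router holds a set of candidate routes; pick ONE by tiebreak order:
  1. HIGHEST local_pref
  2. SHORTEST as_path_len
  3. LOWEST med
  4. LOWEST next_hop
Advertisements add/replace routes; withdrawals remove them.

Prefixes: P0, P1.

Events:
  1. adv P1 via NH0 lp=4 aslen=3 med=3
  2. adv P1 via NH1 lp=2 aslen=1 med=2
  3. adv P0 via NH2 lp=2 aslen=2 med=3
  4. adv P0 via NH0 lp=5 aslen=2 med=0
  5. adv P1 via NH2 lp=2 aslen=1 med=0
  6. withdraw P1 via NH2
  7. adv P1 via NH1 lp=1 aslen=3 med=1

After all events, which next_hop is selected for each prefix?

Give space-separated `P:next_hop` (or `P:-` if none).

Answer: P0:NH0 P1:NH0

Derivation:
Op 1: best P0=- P1=NH0
Op 2: best P0=- P1=NH0
Op 3: best P0=NH2 P1=NH0
Op 4: best P0=NH0 P1=NH0
Op 5: best P0=NH0 P1=NH0
Op 6: best P0=NH0 P1=NH0
Op 7: best P0=NH0 P1=NH0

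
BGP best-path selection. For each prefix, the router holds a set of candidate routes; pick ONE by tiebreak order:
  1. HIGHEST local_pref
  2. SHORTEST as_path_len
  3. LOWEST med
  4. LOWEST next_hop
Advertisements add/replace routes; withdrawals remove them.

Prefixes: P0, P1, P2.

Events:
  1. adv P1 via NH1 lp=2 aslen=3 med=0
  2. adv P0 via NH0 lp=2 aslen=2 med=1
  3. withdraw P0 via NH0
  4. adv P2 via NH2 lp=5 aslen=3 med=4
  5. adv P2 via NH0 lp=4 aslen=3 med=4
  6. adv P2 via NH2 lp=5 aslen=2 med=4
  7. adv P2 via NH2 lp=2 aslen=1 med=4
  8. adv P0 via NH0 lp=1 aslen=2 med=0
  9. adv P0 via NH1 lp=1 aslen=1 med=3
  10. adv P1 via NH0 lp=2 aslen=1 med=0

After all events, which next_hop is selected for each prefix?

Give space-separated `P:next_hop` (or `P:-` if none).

Answer: P0:NH1 P1:NH0 P2:NH0

Derivation:
Op 1: best P0=- P1=NH1 P2=-
Op 2: best P0=NH0 P1=NH1 P2=-
Op 3: best P0=- P1=NH1 P2=-
Op 4: best P0=- P1=NH1 P2=NH2
Op 5: best P0=- P1=NH1 P2=NH2
Op 6: best P0=- P1=NH1 P2=NH2
Op 7: best P0=- P1=NH1 P2=NH0
Op 8: best P0=NH0 P1=NH1 P2=NH0
Op 9: best P0=NH1 P1=NH1 P2=NH0
Op 10: best P0=NH1 P1=NH0 P2=NH0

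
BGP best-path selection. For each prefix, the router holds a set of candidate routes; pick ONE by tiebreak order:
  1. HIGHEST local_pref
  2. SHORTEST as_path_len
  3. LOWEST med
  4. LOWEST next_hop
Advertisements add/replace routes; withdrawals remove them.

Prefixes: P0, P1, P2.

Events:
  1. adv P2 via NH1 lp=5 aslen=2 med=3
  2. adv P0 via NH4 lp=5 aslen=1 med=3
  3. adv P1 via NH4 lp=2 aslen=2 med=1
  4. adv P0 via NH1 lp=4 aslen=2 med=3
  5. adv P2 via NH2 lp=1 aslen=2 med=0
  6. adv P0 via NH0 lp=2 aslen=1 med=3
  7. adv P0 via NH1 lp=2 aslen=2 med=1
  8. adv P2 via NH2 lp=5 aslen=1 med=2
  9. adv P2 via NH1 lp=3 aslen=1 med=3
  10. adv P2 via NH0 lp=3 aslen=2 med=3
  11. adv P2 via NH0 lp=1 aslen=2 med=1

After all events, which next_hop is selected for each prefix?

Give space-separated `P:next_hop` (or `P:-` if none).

Op 1: best P0=- P1=- P2=NH1
Op 2: best P0=NH4 P1=- P2=NH1
Op 3: best P0=NH4 P1=NH4 P2=NH1
Op 4: best P0=NH4 P1=NH4 P2=NH1
Op 5: best P0=NH4 P1=NH4 P2=NH1
Op 6: best P0=NH4 P1=NH4 P2=NH1
Op 7: best P0=NH4 P1=NH4 P2=NH1
Op 8: best P0=NH4 P1=NH4 P2=NH2
Op 9: best P0=NH4 P1=NH4 P2=NH2
Op 10: best P0=NH4 P1=NH4 P2=NH2
Op 11: best P0=NH4 P1=NH4 P2=NH2

Answer: P0:NH4 P1:NH4 P2:NH2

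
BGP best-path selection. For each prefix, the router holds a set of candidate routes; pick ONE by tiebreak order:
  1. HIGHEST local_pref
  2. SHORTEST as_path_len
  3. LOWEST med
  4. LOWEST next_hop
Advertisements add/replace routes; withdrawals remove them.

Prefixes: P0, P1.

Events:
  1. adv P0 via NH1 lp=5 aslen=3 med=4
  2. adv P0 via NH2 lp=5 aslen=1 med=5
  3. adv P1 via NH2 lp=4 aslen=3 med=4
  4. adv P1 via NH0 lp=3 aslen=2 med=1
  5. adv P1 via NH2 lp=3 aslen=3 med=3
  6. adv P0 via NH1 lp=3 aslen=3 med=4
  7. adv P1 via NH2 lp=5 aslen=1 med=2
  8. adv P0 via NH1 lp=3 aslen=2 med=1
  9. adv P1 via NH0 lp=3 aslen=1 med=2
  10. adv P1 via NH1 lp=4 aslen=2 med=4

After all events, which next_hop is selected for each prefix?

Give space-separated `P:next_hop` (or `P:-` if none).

Answer: P0:NH2 P1:NH2

Derivation:
Op 1: best P0=NH1 P1=-
Op 2: best P0=NH2 P1=-
Op 3: best P0=NH2 P1=NH2
Op 4: best P0=NH2 P1=NH2
Op 5: best P0=NH2 P1=NH0
Op 6: best P0=NH2 P1=NH0
Op 7: best P0=NH2 P1=NH2
Op 8: best P0=NH2 P1=NH2
Op 9: best P0=NH2 P1=NH2
Op 10: best P0=NH2 P1=NH2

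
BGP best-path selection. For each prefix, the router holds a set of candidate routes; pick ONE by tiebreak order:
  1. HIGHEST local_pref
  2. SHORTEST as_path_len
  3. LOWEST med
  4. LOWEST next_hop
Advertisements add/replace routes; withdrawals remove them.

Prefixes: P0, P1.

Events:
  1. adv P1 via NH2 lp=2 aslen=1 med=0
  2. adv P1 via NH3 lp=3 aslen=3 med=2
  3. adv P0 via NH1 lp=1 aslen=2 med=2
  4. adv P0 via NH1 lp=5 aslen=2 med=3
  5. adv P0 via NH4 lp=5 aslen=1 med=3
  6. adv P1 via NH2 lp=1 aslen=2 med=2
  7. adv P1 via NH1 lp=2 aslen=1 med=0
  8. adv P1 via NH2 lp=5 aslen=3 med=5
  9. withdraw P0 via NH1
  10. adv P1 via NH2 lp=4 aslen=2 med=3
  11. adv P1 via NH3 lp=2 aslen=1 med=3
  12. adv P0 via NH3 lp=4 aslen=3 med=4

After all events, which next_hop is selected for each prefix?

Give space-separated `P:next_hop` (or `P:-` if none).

Op 1: best P0=- P1=NH2
Op 2: best P0=- P1=NH3
Op 3: best P0=NH1 P1=NH3
Op 4: best P0=NH1 P1=NH3
Op 5: best P0=NH4 P1=NH3
Op 6: best P0=NH4 P1=NH3
Op 7: best P0=NH4 P1=NH3
Op 8: best P0=NH4 P1=NH2
Op 9: best P0=NH4 P1=NH2
Op 10: best P0=NH4 P1=NH2
Op 11: best P0=NH4 P1=NH2
Op 12: best P0=NH4 P1=NH2

Answer: P0:NH4 P1:NH2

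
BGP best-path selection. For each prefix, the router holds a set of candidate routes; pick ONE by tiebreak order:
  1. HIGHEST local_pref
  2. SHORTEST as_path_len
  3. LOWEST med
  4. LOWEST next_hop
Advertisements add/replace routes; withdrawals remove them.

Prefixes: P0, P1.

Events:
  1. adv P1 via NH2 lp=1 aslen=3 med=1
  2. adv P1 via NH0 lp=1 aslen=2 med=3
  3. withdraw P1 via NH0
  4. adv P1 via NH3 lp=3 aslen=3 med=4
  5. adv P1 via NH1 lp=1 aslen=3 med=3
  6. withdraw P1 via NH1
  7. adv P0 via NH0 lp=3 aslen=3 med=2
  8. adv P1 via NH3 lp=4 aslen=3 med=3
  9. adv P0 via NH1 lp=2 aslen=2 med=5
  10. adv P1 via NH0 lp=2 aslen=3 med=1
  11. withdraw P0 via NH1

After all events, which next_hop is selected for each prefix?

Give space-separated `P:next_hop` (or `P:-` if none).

Answer: P0:NH0 P1:NH3

Derivation:
Op 1: best P0=- P1=NH2
Op 2: best P0=- P1=NH0
Op 3: best P0=- P1=NH2
Op 4: best P0=- P1=NH3
Op 5: best P0=- P1=NH3
Op 6: best P0=- P1=NH3
Op 7: best P0=NH0 P1=NH3
Op 8: best P0=NH0 P1=NH3
Op 9: best P0=NH0 P1=NH3
Op 10: best P0=NH0 P1=NH3
Op 11: best P0=NH0 P1=NH3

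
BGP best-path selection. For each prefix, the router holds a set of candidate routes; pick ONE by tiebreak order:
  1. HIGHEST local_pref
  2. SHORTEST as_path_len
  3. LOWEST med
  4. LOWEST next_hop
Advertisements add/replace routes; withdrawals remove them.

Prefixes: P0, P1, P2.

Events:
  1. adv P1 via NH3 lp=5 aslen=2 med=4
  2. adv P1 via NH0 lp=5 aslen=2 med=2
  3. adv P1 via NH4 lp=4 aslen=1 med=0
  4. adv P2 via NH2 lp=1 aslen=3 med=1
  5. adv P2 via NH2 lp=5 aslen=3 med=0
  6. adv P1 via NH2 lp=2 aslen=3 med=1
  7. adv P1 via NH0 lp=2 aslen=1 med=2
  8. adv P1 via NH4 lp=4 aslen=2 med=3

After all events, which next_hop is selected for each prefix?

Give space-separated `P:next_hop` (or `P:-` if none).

Answer: P0:- P1:NH3 P2:NH2

Derivation:
Op 1: best P0=- P1=NH3 P2=-
Op 2: best P0=- P1=NH0 P2=-
Op 3: best P0=- P1=NH0 P2=-
Op 4: best P0=- P1=NH0 P2=NH2
Op 5: best P0=- P1=NH0 P2=NH2
Op 6: best P0=- P1=NH0 P2=NH2
Op 7: best P0=- P1=NH3 P2=NH2
Op 8: best P0=- P1=NH3 P2=NH2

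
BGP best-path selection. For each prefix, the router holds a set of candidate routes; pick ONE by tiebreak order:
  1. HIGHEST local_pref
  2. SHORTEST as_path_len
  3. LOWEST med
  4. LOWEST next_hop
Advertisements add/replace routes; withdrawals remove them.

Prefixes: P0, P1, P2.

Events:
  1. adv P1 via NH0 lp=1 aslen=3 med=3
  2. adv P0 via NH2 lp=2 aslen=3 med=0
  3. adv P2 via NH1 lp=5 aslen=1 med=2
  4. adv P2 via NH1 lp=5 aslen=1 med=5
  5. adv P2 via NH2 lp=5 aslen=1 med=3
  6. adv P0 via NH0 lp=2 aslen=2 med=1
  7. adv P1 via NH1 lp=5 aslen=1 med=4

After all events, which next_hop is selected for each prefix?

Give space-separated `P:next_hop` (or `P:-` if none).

Op 1: best P0=- P1=NH0 P2=-
Op 2: best P0=NH2 P1=NH0 P2=-
Op 3: best P0=NH2 P1=NH0 P2=NH1
Op 4: best P0=NH2 P1=NH0 P2=NH1
Op 5: best P0=NH2 P1=NH0 P2=NH2
Op 6: best P0=NH0 P1=NH0 P2=NH2
Op 7: best P0=NH0 P1=NH1 P2=NH2

Answer: P0:NH0 P1:NH1 P2:NH2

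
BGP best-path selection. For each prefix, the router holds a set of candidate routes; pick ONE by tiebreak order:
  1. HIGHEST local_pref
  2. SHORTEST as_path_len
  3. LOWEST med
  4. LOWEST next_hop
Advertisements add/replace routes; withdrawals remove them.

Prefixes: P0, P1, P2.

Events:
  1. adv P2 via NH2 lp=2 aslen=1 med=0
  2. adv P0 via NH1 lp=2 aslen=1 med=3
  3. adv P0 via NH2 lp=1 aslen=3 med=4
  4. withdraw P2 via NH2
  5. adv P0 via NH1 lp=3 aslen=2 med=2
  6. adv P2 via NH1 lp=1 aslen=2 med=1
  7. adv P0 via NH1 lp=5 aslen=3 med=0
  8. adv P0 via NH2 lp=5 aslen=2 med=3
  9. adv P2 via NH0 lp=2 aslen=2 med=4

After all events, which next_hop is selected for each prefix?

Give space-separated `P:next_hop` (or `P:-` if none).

Answer: P0:NH2 P1:- P2:NH0

Derivation:
Op 1: best P0=- P1=- P2=NH2
Op 2: best P0=NH1 P1=- P2=NH2
Op 3: best P0=NH1 P1=- P2=NH2
Op 4: best P0=NH1 P1=- P2=-
Op 5: best P0=NH1 P1=- P2=-
Op 6: best P0=NH1 P1=- P2=NH1
Op 7: best P0=NH1 P1=- P2=NH1
Op 8: best P0=NH2 P1=- P2=NH1
Op 9: best P0=NH2 P1=- P2=NH0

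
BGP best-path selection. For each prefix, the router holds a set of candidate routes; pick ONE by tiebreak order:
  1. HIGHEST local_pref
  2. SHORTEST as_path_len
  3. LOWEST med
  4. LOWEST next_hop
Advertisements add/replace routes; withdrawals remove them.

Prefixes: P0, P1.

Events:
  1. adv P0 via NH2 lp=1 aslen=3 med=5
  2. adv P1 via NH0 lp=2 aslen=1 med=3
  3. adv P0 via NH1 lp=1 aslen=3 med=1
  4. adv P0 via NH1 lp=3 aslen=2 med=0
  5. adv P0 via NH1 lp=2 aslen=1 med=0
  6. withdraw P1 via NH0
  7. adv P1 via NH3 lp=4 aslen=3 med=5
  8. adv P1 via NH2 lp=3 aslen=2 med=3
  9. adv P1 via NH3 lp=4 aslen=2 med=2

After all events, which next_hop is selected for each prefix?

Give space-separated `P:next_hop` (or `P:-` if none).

Answer: P0:NH1 P1:NH3

Derivation:
Op 1: best P0=NH2 P1=-
Op 2: best P0=NH2 P1=NH0
Op 3: best P0=NH1 P1=NH0
Op 4: best P0=NH1 P1=NH0
Op 5: best P0=NH1 P1=NH0
Op 6: best P0=NH1 P1=-
Op 7: best P0=NH1 P1=NH3
Op 8: best P0=NH1 P1=NH3
Op 9: best P0=NH1 P1=NH3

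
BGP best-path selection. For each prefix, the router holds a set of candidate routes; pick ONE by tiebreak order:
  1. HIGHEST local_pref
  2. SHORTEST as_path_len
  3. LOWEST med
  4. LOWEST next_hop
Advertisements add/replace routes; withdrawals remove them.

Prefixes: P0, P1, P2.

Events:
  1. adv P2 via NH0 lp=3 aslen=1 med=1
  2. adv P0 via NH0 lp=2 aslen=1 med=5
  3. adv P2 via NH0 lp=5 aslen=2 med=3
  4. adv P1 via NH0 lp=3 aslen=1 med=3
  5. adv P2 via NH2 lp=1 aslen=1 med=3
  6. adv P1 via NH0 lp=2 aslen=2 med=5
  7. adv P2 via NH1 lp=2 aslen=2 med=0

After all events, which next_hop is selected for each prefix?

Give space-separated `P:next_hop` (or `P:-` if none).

Op 1: best P0=- P1=- P2=NH0
Op 2: best P0=NH0 P1=- P2=NH0
Op 3: best P0=NH0 P1=- P2=NH0
Op 4: best P0=NH0 P1=NH0 P2=NH0
Op 5: best P0=NH0 P1=NH0 P2=NH0
Op 6: best P0=NH0 P1=NH0 P2=NH0
Op 7: best P0=NH0 P1=NH0 P2=NH0

Answer: P0:NH0 P1:NH0 P2:NH0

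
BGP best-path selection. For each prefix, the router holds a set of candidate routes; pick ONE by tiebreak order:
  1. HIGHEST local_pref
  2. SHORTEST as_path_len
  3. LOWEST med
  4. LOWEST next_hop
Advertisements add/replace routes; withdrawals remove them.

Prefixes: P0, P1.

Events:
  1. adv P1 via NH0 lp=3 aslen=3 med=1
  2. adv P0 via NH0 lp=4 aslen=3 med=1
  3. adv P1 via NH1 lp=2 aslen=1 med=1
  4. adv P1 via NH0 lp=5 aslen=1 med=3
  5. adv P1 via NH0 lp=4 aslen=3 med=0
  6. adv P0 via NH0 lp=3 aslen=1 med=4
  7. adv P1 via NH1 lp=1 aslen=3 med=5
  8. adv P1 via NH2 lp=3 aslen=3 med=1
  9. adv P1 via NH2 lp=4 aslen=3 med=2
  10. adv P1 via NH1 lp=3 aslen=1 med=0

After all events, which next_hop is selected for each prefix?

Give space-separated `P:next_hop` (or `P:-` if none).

Op 1: best P0=- P1=NH0
Op 2: best P0=NH0 P1=NH0
Op 3: best P0=NH0 P1=NH0
Op 4: best P0=NH0 P1=NH0
Op 5: best P0=NH0 P1=NH0
Op 6: best P0=NH0 P1=NH0
Op 7: best P0=NH0 P1=NH0
Op 8: best P0=NH0 P1=NH0
Op 9: best P0=NH0 P1=NH0
Op 10: best P0=NH0 P1=NH0

Answer: P0:NH0 P1:NH0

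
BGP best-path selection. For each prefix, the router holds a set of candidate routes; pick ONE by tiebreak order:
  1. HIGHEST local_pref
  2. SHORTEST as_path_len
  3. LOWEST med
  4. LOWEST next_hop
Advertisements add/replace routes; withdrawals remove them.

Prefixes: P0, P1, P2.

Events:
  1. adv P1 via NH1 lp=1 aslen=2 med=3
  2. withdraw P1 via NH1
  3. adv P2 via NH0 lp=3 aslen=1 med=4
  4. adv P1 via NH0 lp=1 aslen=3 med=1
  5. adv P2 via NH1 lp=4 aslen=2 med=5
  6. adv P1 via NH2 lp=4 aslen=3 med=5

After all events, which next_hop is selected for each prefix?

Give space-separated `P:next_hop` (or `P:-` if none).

Answer: P0:- P1:NH2 P2:NH1

Derivation:
Op 1: best P0=- P1=NH1 P2=-
Op 2: best P0=- P1=- P2=-
Op 3: best P0=- P1=- P2=NH0
Op 4: best P0=- P1=NH0 P2=NH0
Op 5: best P0=- P1=NH0 P2=NH1
Op 6: best P0=- P1=NH2 P2=NH1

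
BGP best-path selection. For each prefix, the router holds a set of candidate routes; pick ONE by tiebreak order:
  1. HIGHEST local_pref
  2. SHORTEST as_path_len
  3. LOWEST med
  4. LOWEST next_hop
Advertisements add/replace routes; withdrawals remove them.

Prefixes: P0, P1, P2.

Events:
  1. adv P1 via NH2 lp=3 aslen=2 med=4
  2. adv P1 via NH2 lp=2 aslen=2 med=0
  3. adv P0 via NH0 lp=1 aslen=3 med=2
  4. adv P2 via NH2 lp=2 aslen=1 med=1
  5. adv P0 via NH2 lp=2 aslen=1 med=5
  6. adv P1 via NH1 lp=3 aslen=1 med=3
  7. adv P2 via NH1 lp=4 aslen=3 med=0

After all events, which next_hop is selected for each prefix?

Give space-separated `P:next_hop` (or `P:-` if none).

Answer: P0:NH2 P1:NH1 P2:NH1

Derivation:
Op 1: best P0=- P1=NH2 P2=-
Op 2: best P0=- P1=NH2 P2=-
Op 3: best P0=NH0 P1=NH2 P2=-
Op 4: best P0=NH0 P1=NH2 P2=NH2
Op 5: best P0=NH2 P1=NH2 P2=NH2
Op 6: best P0=NH2 P1=NH1 P2=NH2
Op 7: best P0=NH2 P1=NH1 P2=NH1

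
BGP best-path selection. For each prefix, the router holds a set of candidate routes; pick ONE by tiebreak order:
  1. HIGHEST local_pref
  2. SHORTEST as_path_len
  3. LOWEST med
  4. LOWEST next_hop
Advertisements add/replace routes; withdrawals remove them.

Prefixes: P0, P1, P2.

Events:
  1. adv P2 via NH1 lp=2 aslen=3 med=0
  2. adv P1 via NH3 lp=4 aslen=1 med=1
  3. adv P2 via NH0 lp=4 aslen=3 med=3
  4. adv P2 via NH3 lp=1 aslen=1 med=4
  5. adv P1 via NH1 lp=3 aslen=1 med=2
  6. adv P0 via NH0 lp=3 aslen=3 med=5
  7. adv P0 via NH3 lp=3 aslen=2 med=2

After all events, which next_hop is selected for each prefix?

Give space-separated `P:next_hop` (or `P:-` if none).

Op 1: best P0=- P1=- P2=NH1
Op 2: best P0=- P1=NH3 P2=NH1
Op 3: best P0=- P1=NH3 P2=NH0
Op 4: best P0=- P1=NH3 P2=NH0
Op 5: best P0=- P1=NH3 P2=NH0
Op 6: best P0=NH0 P1=NH3 P2=NH0
Op 7: best P0=NH3 P1=NH3 P2=NH0

Answer: P0:NH3 P1:NH3 P2:NH0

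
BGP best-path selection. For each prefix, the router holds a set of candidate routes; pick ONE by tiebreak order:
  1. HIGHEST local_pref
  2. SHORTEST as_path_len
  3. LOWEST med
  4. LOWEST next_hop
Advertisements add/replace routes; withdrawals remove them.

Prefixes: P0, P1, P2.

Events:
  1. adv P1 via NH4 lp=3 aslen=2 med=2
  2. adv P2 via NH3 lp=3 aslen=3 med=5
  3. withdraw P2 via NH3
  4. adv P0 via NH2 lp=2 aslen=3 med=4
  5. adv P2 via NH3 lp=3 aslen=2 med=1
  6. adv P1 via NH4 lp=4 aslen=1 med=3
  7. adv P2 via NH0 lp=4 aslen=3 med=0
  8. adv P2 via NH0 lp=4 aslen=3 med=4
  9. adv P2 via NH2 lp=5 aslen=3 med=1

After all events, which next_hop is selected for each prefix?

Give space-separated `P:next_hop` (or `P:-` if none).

Answer: P0:NH2 P1:NH4 P2:NH2

Derivation:
Op 1: best P0=- P1=NH4 P2=-
Op 2: best P0=- P1=NH4 P2=NH3
Op 3: best P0=- P1=NH4 P2=-
Op 4: best P0=NH2 P1=NH4 P2=-
Op 5: best P0=NH2 P1=NH4 P2=NH3
Op 6: best P0=NH2 P1=NH4 P2=NH3
Op 7: best P0=NH2 P1=NH4 P2=NH0
Op 8: best P0=NH2 P1=NH4 P2=NH0
Op 9: best P0=NH2 P1=NH4 P2=NH2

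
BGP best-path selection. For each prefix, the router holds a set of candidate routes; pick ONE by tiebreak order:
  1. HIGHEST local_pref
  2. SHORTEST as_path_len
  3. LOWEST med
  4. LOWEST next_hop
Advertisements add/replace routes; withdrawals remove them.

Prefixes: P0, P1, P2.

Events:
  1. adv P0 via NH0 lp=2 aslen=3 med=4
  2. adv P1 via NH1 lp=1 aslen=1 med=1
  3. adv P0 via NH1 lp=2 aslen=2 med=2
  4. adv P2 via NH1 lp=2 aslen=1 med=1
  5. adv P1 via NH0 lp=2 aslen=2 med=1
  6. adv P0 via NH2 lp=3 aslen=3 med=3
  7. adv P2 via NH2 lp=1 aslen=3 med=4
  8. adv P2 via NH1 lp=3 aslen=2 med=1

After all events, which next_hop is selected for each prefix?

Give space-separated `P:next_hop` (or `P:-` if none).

Op 1: best P0=NH0 P1=- P2=-
Op 2: best P0=NH0 P1=NH1 P2=-
Op 3: best P0=NH1 P1=NH1 P2=-
Op 4: best P0=NH1 P1=NH1 P2=NH1
Op 5: best P0=NH1 P1=NH0 P2=NH1
Op 6: best P0=NH2 P1=NH0 P2=NH1
Op 7: best P0=NH2 P1=NH0 P2=NH1
Op 8: best P0=NH2 P1=NH0 P2=NH1

Answer: P0:NH2 P1:NH0 P2:NH1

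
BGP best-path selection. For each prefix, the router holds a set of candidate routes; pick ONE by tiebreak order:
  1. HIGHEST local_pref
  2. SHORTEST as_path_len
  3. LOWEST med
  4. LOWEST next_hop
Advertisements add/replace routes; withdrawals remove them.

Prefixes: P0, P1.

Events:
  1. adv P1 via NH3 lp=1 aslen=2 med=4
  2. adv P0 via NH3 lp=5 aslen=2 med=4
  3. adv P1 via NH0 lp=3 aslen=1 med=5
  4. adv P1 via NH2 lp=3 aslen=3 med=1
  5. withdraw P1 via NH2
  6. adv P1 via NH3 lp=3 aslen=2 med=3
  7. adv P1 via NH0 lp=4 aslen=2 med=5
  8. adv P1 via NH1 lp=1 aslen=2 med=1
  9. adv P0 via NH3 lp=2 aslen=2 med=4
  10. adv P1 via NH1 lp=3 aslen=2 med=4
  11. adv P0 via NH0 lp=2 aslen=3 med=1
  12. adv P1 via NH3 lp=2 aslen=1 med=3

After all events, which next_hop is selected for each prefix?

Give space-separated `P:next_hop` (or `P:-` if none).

Op 1: best P0=- P1=NH3
Op 2: best P0=NH3 P1=NH3
Op 3: best P0=NH3 P1=NH0
Op 4: best P0=NH3 P1=NH0
Op 5: best P0=NH3 P1=NH0
Op 6: best P0=NH3 P1=NH0
Op 7: best P0=NH3 P1=NH0
Op 8: best P0=NH3 P1=NH0
Op 9: best P0=NH3 P1=NH0
Op 10: best P0=NH3 P1=NH0
Op 11: best P0=NH3 P1=NH0
Op 12: best P0=NH3 P1=NH0

Answer: P0:NH3 P1:NH0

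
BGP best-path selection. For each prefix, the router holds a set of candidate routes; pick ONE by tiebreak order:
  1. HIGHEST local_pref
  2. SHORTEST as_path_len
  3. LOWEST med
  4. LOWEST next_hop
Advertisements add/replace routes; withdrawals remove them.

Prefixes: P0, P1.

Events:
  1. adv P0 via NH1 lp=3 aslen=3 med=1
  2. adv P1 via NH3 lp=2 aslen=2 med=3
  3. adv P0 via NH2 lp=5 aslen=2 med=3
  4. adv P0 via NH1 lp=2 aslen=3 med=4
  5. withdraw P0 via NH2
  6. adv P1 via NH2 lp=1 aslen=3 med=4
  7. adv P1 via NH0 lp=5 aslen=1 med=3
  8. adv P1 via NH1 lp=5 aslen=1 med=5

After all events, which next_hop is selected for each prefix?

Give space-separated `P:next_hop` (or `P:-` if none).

Answer: P0:NH1 P1:NH0

Derivation:
Op 1: best P0=NH1 P1=-
Op 2: best P0=NH1 P1=NH3
Op 3: best P0=NH2 P1=NH3
Op 4: best P0=NH2 P1=NH3
Op 5: best P0=NH1 P1=NH3
Op 6: best P0=NH1 P1=NH3
Op 7: best P0=NH1 P1=NH0
Op 8: best P0=NH1 P1=NH0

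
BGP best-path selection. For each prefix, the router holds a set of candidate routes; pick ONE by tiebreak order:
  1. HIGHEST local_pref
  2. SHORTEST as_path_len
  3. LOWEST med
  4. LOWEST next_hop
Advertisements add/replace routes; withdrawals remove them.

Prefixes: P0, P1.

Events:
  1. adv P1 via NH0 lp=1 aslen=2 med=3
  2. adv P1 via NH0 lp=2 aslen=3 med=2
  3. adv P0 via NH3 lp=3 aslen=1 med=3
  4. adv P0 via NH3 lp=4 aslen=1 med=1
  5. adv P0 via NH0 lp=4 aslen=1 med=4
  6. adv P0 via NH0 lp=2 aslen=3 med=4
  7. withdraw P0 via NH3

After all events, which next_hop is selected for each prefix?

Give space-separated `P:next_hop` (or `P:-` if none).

Answer: P0:NH0 P1:NH0

Derivation:
Op 1: best P0=- P1=NH0
Op 2: best P0=- P1=NH0
Op 3: best P0=NH3 P1=NH0
Op 4: best P0=NH3 P1=NH0
Op 5: best P0=NH3 P1=NH0
Op 6: best P0=NH3 P1=NH0
Op 7: best P0=NH0 P1=NH0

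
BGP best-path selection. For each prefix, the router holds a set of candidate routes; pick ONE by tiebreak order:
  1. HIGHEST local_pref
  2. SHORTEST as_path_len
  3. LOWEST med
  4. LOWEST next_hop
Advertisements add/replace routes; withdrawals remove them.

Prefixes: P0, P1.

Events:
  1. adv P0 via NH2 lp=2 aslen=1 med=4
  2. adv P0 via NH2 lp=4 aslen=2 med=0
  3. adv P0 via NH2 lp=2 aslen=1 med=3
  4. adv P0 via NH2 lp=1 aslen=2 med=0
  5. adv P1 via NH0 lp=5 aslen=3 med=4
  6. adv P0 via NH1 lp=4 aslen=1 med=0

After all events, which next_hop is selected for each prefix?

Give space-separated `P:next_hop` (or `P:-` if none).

Op 1: best P0=NH2 P1=-
Op 2: best P0=NH2 P1=-
Op 3: best P0=NH2 P1=-
Op 4: best P0=NH2 P1=-
Op 5: best P0=NH2 P1=NH0
Op 6: best P0=NH1 P1=NH0

Answer: P0:NH1 P1:NH0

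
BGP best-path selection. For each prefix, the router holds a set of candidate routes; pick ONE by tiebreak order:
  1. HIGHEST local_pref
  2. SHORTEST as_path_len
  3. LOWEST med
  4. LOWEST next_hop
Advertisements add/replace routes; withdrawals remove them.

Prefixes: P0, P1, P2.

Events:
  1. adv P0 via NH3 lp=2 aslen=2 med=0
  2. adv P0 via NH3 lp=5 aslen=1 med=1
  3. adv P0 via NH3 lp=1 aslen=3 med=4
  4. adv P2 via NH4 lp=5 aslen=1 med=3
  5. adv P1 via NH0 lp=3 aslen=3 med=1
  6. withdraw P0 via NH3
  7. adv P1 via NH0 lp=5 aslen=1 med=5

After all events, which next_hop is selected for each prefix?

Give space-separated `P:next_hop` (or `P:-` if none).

Answer: P0:- P1:NH0 P2:NH4

Derivation:
Op 1: best P0=NH3 P1=- P2=-
Op 2: best P0=NH3 P1=- P2=-
Op 3: best P0=NH3 P1=- P2=-
Op 4: best P0=NH3 P1=- P2=NH4
Op 5: best P0=NH3 P1=NH0 P2=NH4
Op 6: best P0=- P1=NH0 P2=NH4
Op 7: best P0=- P1=NH0 P2=NH4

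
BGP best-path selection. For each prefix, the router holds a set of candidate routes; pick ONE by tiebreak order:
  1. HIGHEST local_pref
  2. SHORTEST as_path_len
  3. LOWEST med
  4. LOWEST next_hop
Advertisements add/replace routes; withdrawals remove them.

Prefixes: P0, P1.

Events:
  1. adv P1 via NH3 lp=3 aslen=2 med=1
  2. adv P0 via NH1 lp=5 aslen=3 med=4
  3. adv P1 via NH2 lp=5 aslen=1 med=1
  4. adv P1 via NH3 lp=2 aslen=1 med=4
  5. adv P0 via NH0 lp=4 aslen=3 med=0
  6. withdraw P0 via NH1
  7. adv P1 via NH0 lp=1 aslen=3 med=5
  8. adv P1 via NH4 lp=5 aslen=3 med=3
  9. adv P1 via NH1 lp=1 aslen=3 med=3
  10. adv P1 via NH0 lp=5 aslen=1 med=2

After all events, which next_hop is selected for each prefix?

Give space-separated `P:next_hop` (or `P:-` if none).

Op 1: best P0=- P1=NH3
Op 2: best P0=NH1 P1=NH3
Op 3: best P0=NH1 P1=NH2
Op 4: best P0=NH1 P1=NH2
Op 5: best P0=NH1 P1=NH2
Op 6: best P0=NH0 P1=NH2
Op 7: best P0=NH0 P1=NH2
Op 8: best P0=NH0 P1=NH2
Op 9: best P0=NH0 P1=NH2
Op 10: best P0=NH0 P1=NH2

Answer: P0:NH0 P1:NH2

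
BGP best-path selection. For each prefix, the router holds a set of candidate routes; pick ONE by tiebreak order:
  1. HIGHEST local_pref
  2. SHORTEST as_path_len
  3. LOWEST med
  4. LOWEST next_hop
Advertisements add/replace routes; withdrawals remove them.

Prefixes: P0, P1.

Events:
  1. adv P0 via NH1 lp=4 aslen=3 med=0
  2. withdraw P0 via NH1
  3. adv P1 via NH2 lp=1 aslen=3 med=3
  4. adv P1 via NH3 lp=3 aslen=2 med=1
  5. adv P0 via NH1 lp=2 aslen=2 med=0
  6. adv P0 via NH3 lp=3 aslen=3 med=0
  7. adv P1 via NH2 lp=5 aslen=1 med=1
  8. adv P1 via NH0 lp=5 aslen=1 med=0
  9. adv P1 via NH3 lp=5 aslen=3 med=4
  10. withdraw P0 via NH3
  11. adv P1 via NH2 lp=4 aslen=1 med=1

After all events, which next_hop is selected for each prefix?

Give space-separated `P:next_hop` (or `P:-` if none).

Answer: P0:NH1 P1:NH0

Derivation:
Op 1: best P0=NH1 P1=-
Op 2: best P0=- P1=-
Op 3: best P0=- P1=NH2
Op 4: best P0=- P1=NH3
Op 5: best P0=NH1 P1=NH3
Op 6: best P0=NH3 P1=NH3
Op 7: best P0=NH3 P1=NH2
Op 8: best P0=NH3 P1=NH0
Op 9: best P0=NH3 P1=NH0
Op 10: best P0=NH1 P1=NH0
Op 11: best P0=NH1 P1=NH0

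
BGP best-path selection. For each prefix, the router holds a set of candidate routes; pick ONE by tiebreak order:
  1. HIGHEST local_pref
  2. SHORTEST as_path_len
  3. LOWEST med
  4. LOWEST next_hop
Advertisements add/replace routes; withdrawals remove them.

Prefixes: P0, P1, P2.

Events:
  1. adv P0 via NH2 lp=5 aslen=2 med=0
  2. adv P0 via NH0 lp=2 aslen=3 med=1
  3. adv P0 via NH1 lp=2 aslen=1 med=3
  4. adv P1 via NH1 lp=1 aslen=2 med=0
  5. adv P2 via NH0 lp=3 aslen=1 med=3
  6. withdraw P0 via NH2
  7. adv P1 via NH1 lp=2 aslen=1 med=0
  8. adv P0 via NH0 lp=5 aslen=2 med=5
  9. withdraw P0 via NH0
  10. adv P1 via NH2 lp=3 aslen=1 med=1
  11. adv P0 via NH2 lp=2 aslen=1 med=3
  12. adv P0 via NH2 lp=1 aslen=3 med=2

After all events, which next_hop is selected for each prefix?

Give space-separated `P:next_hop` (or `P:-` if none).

Op 1: best P0=NH2 P1=- P2=-
Op 2: best P0=NH2 P1=- P2=-
Op 3: best P0=NH2 P1=- P2=-
Op 4: best P0=NH2 P1=NH1 P2=-
Op 5: best P0=NH2 P1=NH1 P2=NH0
Op 6: best P0=NH1 P1=NH1 P2=NH0
Op 7: best P0=NH1 P1=NH1 P2=NH0
Op 8: best P0=NH0 P1=NH1 P2=NH0
Op 9: best P0=NH1 P1=NH1 P2=NH0
Op 10: best P0=NH1 P1=NH2 P2=NH0
Op 11: best P0=NH1 P1=NH2 P2=NH0
Op 12: best P0=NH1 P1=NH2 P2=NH0

Answer: P0:NH1 P1:NH2 P2:NH0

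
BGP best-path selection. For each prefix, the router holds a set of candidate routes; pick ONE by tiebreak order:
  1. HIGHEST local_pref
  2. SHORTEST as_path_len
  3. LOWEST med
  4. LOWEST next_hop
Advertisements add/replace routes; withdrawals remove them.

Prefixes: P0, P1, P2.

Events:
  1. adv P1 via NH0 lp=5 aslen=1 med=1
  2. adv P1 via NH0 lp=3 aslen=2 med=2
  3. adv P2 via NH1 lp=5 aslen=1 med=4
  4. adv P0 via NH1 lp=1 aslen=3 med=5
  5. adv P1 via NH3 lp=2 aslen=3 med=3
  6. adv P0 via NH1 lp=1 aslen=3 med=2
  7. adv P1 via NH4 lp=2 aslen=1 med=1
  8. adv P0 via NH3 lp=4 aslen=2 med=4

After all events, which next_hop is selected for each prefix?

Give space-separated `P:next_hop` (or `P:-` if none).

Answer: P0:NH3 P1:NH0 P2:NH1

Derivation:
Op 1: best P0=- P1=NH0 P2=-
Op 2: best P0=- P1=NH0 P2=-
Op 3: best P0=- P1=NH0 P2=NH1
Op 4: best P0=NH1 P1=NH0 P2=NH1
Op 5: best P0=NH1 P1=NH0 P2=NH1
Op 6: best P0=NH1 P1=NH0 P2=NH1
Op 7: best P0=NH1 P1=NH0 P2=NH1
Op 8: best P0=NH3 P1=NH0 P2=NH1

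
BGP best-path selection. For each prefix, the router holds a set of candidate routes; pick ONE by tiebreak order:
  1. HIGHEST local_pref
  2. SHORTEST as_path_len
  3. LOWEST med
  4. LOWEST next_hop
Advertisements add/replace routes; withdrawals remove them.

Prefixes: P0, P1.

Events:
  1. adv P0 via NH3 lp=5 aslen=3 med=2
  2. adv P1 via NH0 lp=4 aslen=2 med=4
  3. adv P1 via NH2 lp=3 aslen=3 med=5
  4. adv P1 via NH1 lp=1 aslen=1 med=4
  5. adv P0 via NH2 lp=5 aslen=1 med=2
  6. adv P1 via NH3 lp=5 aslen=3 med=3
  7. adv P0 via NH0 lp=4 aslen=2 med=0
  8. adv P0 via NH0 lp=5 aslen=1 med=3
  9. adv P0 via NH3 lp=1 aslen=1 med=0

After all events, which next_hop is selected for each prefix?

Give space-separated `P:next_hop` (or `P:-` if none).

Answer: P0:NH2 P1:NH3

Derivation:
Op 1: best P0=NH3 P1=-
Op 2: best P0=NH3 P1=NH0
Op 3: best P0=NH3 P1=NH0
Op 4: best P0=NH3 P1=NH0
Op 5: best P0=NH2 P1=NH0
Op 6: best P0=NH2 P1=NH3
Op 7: best P0=NH2 P1=NH3
Op 8: best P0=NH2 P1=NH3
Op 9: best P0=NH2 P1=NH3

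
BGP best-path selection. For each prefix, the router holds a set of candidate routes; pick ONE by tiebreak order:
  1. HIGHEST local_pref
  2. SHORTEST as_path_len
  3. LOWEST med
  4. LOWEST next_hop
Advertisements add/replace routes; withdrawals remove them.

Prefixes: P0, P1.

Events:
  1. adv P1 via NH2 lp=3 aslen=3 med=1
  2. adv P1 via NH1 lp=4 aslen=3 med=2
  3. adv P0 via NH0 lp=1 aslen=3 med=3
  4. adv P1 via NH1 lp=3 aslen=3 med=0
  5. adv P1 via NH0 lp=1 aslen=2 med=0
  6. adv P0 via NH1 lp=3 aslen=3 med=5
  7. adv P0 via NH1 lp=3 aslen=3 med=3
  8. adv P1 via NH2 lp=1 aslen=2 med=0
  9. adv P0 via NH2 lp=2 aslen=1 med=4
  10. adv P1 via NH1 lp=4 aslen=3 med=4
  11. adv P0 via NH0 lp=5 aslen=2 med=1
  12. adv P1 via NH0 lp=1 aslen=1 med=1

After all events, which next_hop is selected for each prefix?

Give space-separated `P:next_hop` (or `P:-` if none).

Op 1: best P0=- P1=NH2
Op 2: best P0=- P1=NH1
Op 3: best P0=NH0 P1=NH1
Op 4: best P0=NH0 P1=NH1
Op 5: best P0=NH0 P1=NH1
Op 6: best P0=NH1 P1=NH1
Op 7: best P0=NH1 P1=NH1
Op 8: best P0=NH1 P1=NH1
Op 9: best P0=NH1 P1=NH1
Op 10: best P0=NH1 P1=NH1
Op 11: best P0=NH0 P1=NH1
Op 12: best P0=NH0 P1=NH1

Answer: P0:NH0 P1:NH1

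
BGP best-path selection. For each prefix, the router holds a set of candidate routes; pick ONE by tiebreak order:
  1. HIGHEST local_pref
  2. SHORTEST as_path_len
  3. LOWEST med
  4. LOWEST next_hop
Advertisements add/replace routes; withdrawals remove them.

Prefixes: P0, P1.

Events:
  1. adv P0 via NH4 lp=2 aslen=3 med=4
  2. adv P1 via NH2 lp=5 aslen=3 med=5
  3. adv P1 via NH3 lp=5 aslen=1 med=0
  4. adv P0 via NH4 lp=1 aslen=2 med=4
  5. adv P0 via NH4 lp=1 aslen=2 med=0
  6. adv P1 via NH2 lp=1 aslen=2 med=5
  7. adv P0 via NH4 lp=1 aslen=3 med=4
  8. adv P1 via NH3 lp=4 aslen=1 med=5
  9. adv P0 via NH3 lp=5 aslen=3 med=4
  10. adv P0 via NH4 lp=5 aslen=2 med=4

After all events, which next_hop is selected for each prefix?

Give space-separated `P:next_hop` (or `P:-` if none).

Answer: P0:NH4 P1:NH3

Derivation:
Op 1: best P0=NH4 P1=-
Op 2: best P0=NH4 P1=NH2
Op 3: best P0=NH4 P1=NH3
Op 4: best P0=NH4 P1=NH3
Op 5: best P0=NH4 P1=NH3
Op 6: best P0=NH4 P1=NH3
Op 7: best P0=NH4 P1=NH3
Op 8: best P0=NH4 P1=NH3
Op 9: best P0=NH3 P1=NH3
Op 10: best P0=NH4 P1=NH3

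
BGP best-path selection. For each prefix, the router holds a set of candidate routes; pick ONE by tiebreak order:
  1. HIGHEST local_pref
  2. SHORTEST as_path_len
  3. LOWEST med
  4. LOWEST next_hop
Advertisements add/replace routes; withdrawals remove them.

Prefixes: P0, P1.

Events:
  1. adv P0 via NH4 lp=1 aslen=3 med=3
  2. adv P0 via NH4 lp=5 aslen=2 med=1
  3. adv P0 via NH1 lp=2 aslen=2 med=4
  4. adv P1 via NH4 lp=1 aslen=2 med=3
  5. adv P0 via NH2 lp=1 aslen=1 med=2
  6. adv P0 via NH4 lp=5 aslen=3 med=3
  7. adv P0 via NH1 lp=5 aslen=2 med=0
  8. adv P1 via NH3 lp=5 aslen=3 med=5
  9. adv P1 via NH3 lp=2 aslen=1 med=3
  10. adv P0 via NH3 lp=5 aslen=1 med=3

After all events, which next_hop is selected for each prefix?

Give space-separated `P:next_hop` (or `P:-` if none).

Op 1: best P0=NH4 P1=-
Op 2: best P0=NH4 P1=-
Op 3: best P0=NH4 P1=-
Op 4: best P0=NH4 P1=NH4
Op 5: best P0=NH4 P1=NH4
Op 6: best P0=NH4 P1=NH4
Op 7: best P0=NH1 P1=NH4
Op 8: best P0=NH1 P1=NH3
Op 9: best P0=NH1 P1=NH3
Op 10: best P0=NH3 P1=NH3

Answer: P0:NH3 P1:NH3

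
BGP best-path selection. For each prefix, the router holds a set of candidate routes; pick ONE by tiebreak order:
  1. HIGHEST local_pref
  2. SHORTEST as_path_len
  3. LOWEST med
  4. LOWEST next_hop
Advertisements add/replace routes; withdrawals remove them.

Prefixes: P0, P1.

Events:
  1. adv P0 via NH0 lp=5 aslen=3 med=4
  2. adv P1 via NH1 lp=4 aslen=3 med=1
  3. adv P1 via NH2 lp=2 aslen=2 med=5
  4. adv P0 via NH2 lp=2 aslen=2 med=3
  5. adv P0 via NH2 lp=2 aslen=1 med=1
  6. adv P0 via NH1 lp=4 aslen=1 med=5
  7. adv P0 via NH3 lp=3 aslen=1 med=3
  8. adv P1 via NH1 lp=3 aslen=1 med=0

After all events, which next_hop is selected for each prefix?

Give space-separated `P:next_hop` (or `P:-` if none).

Op 1: best P0=NH0 P1=-
Op 2: best P0=NH0 P1=NH1
Op 3: best P0=NH0 P1=NH1
Op 4: best P0=NH0 P1=NH1
Op 5: best P0=NH0 P1=NH1
Op 6: best P0=NH0 P1=NH1
Op 7: best P0=NH0 P1=NH1
Op 8: best P0=NH0 P1=NH1

Answer: P0:NH0 P1:NH1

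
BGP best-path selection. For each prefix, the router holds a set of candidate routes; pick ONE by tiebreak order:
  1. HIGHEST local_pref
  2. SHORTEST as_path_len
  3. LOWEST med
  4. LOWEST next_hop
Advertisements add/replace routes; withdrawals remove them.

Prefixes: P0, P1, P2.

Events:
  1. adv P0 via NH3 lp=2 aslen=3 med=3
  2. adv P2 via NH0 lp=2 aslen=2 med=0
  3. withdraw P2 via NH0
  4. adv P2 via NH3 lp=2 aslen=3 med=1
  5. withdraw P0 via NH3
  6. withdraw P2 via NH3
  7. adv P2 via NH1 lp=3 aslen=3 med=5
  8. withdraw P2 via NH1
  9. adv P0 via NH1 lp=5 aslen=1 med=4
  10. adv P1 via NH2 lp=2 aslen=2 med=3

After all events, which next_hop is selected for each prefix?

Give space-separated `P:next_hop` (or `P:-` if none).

Answer: P0:NH1 P1:NH2 P2:-

Derivation:
Op 1: best P0=NH3 P1=- P2=-
Op 2: best P0=NH3 P1=- P2=NH0
Op 3: best P0=NH3 P1=- P2=-
Op 4: best P0=NH3 P1=- P2=NH3
Op 5: best P0=- P1=- P2=NH3
Op 6: best P0=- P1=- P2=-
Op 7: best P0=- P1=- P2=NH1
Op 8: best P0=- P1=- P2=-
Op 9: best P0=NH1 P1=- P2=-
Op 10: best P0=NH1 P1=NH2 P2=-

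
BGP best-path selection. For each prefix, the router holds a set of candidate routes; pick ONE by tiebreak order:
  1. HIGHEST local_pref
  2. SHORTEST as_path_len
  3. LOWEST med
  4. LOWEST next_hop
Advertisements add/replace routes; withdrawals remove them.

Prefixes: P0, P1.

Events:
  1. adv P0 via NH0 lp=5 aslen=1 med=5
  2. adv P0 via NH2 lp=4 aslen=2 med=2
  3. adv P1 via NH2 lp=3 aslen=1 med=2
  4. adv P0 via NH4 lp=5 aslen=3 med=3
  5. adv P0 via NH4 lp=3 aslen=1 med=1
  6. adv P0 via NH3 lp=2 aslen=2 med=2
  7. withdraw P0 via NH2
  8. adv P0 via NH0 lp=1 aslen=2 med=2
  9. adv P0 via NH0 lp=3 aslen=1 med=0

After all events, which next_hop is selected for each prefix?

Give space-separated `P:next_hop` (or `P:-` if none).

Answer: P0:NH0 P1:NH2

Derivation:
Op 1: best P0=NH0 P1=-
Op 2: best P0=NH0 P1=-
Op 3: best P0=NH0 P1=NH2
Op 4: best P0=NH0 P1=NH2
Op 5: best P0=NH0 P1=NH2
Op 6: best P0=NH0 P1=NH2
Op 7: best P0=NH0 P1=NH2
Op 8: best P0=NH4 P1=NH2
Op 9: best P0=NH0 P1=NH2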